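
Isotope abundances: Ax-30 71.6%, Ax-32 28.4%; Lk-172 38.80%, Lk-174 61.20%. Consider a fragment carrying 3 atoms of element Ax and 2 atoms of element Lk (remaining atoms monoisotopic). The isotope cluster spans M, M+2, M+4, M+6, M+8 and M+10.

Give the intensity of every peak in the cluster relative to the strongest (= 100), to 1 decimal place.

14.9 : 64.7 : 100.0 : 67.2 : 20.4 : 2.3

Element Ax pattern (n=3): 0.3670617 : 0.43678291 : 0.17324909 : 0.0229063
Element Lk pattern (n=2): 0.150544 : 0.474912 : 0.374544
Convolve the two distributions (both contribute in 2-u steps):
  M: 0.3670617×0.150544 = 0.055259
  M+2: 0.3670617×0.474912 + 0.43678291×0.150544 = 0.240077
  M+4: 0.3670617×0.374544 + 0.43678291×0.474912 + 0.17324909×0.150544 = 0.370996
  M+6: 0.43678291×0.374544 + 0.17324909×0.474912 + 0.0229063×0.150544 = 0.249321
  M+8: 0.17324909×0.374544 + 0.0229063×0.474912 = 0.075768
  M+10: 0.0229063×0.374544 = 0.008579
Scale to base peak (0.370996) = 100: 14.9 : 64.7 : 100.0 : 67.2 : 20.4 : 2.3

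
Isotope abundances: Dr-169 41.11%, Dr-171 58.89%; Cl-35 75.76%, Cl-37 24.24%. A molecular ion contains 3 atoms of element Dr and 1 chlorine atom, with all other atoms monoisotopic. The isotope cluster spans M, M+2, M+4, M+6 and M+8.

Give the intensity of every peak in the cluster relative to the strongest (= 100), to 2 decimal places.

13.28 : 61.31 : 100.00 : 65.19 : 12.49

Element Dr pattern (n=3): 0.06947722 : 0.29857797 : 0.4277124 : 0.20423241
Chlorine pattern (n=1): 0.7576 : 0.2424
Convolve the two distributions (both contribute in 2-u steps):
  M: 0.06947722×0.7576 = 0.052636
  M+2: 0.06947722×0.2424 + 0.29857797×0.7576 = 0.243044
  M+4: 0.29857797×0.2424 + 0.4277124×0.7576 = 0.396410
  M+6: 0.4277124×0.2424 + 0.20423241×0.7576 = 0.258404
  M+8: 0.20423241×0.2424 = 0.049506
Scale to base peak (0.396410) = 100: 13.28 : 61.31 : 100.00 : 65.19 : 12.49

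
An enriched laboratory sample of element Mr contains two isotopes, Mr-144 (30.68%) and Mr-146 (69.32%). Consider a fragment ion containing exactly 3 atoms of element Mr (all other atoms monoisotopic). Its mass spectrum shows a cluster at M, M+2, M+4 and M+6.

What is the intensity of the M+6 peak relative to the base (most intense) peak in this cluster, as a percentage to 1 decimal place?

(0.3068 + 0.6932)^3 gives M 0.0289, M+2 0.1957, M+4 0.4423, M+6 0.3331; the largest is M+4.
P(M+4) = C(3,2) × 0.3068^1 × 0.6932^2 = 3 × 0.3068 × 0.48052624 = 0.442276 (base)
P(M+6) = C(3,3) × 0.3068^0 × 0.6932^3 = 1 × 1.0000 × 0.33310079 = 0.333101
Relative intensity = 0.333101 / 0.442276 × 100 = 75.3

75.3%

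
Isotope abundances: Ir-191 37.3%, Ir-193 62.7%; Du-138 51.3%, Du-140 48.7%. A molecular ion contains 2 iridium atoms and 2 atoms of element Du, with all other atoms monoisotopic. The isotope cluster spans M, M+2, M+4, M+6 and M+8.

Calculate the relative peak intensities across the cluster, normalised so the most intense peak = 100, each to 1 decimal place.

Iridium pattern (n=2): 0.139129 : 0.467742 : 0.393129
Element Du pattern (n=2): 0.263169 : 0.499662 : 0.237169
Convolve the two distributions (both contribute in 2-u steps):
  M: 0.139129×0.263169 = 0.036614
  M+2: 0.139129×0.499662 + 0.467742×0.263169 = 0.192613
  M+4: 0.139129×0.237169 + 0.467742×0.499662 + 0.393129×0.263169 = 0.370169
  M+6: 0.467742×0.237169 + 0.393129×0.499662 = 0.307366
  M+8: 0.393129×0.237169 = 0.093238
Scale to base peak (0.370169) = 100: 9.9 : 52.0 : 100.0 : 83.0 : 25.2

9.9 : 52.0 : 100.0 : 83.0 : 25.2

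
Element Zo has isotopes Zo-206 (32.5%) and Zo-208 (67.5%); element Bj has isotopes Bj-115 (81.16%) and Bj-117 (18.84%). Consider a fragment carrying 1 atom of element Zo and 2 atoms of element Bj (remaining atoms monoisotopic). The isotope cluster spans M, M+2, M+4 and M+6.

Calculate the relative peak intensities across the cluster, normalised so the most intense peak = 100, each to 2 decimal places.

39.35 : 100.00 : 40.07 : 4.40

Element Zo pattern (n=1): 0.3250 : 0.6750
Element Bj pattern (n=2): 0.65869456 : 0.30581088 : 0.03549456
Convolve the two distributions (both contribute in 2-u steps):
  M: 0.3250×0.65869456 = 0.214076
  M+2: 0.3250×0.30581088 + 0.6750×0.65869456 = 0.544007
  M+4: 0.3250×0.03549456 + 0.6750×0.30581088 = 0.217958
  M+6: 0.6750×0.03549456 = 0.023959
Scale to base peak (0.544007) = 100: 39.35 : 100.00 : 40.07 : 4.40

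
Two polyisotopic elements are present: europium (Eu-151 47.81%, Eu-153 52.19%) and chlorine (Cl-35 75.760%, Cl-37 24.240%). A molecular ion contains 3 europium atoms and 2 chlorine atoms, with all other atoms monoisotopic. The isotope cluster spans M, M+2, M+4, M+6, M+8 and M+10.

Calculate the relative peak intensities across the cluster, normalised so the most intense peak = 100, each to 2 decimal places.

17.32 : 67.81 : 100.00 : 67.97 : 20.76 : 2.31

Europium pattern (n=3): 0.10928391 : 0.3578871 : 0.39067407 : 0.14215492
Chlorine pattern (n=2): 0.57395776 : 0.36728448 : 0.05875776
Convolve the two distributions (both contribute in 2-u steps):
  M: 0.10928391×0.57395776 = 0.062724
  M+2: 0.10928391×0.36728448 + 0.3578871×0.57395776 = 0.245550
  M+4: 0.10928391×0.05875776 + 0.3578871×0.36728448 + 0.39067407×0.57395776 = 0.362098
  M+6: 0.3578871×0.05875776 + 0.39067407×0.36728448 + 0.14215492×0.57395776 = 0.246108
  M+8: 0.39067407×0.05875776 + 0.14215492×0.36728448 = 0.075166
  M+10: 0.14215492×0.05875776 = 0.008353
Scale to base peak (0.362098) = 100: 17.32 : 67.81 : 100.00 : 67.97 : 20.76 : 2.31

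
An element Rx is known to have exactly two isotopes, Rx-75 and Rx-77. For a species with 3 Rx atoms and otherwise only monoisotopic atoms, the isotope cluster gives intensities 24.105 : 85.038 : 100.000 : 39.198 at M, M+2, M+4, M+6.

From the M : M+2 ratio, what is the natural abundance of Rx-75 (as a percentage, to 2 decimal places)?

45.96%

If p is the fraction of Rx that is Rx-75, then I(M+2)/I(M) = [C(3,1)·p^2·(1−p)] / p^3 = 3·(1−p)/p = 85.038/24.105 = 3.5278
(1−p)/p = 3.5278/3 = 1.1759  ⇒  p = 1/(1 + 1.1759) = 0.4596
Rx-75: 45.96%, Rx-77: 54.04%.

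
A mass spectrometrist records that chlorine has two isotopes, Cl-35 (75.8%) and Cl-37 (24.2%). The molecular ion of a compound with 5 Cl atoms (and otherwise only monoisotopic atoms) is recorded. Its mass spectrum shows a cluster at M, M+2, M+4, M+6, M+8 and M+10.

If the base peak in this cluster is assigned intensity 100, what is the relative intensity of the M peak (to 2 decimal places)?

(0.758 + 0.242)^5 gives M 0.2502, M+2 0.3994, M+4 0.2551, M+6 0.0814, M+8 0.0130, M+10 0.0008; the largest is M+2.
P(M+2) = C(5,1) × 0.758^4 × 0.242^1 = 5 × 0.33012379 × 0.2420 = 0.399450 (base)
P(M) = C(5,0) × 0.758^5 × 0.242^0 = 1 × 0.25023383 × 1.0000 = 0.250234
Relative intensity = 0.250234 / 0.399450 × 100 = 62.64

62.64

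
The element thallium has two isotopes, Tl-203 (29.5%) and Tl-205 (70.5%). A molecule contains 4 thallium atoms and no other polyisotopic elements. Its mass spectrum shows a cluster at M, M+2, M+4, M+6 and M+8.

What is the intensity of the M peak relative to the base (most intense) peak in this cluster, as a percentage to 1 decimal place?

1.8%

Term probabilities: M 0.0076, M+2 0.0724, M+4 0.2595, M+6 0.4135, M+8 0.2470. Base peak = M+6.
P(M+6) = C(4,3) × 0.295^1 × 0.705^3 = 4 × 0.2950 × 0.35040263 = 0.413475 (base)
P(M) = C(4,0) × 0.295^4 × 0.705^0 = 1 × 0.00757335 × 1.0000 = 0.007573
Relative intensity = 0.007573 / 0.413475 × 100 = 1.8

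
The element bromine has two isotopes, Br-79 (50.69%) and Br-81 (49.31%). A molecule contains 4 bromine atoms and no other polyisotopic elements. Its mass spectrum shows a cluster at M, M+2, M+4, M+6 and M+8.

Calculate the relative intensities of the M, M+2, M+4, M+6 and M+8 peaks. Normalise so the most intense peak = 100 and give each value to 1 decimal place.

Expanding (0.5069 + 0.4931)^4:
P(M) = 0.5069^4 = 0.066022
P(M+2) = 4 × 0.5069^3 × 0.4931^1 = 0.256899
P(M+4) = 6 × 0.5069^2 × 0.4931^2 = 0.374857
P(M+6) = 4 × 0.5069^1 × 0.4931^3 = 0.243101
P(M+8) = 0.4931^4 = 0.059121
The M+4 peak is largest (0.374857); scaling to 100 gives 17.6 : 68.5 : 100.0 : 64.9 : 15.8.

17.6 : 68.5 : 100.0 : 64.9 : 15.8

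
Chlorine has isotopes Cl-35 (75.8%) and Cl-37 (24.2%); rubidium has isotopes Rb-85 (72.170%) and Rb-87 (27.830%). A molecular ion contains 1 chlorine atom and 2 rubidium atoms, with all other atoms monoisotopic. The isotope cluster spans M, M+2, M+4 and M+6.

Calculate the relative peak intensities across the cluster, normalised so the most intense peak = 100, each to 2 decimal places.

Chlorine pattern (n=1): 0.7580 : 0.2420
Rubidium pattern (n=2): 0.52085089 : 0.40169822 : 0.07745089
Convolve the two distributions (both contribute in 2-u steps):
  M: 0.7580×0.52085089 = 0.394805
  M+2: 0.7580×0.40169822 + 0.2420×0.52085089 = 0.430533
  M+4: 0.7580×0.07745089 + 0.2420×0.40169822 = 0.155919
  M+6: 0.2420×0.07745089 = 0.018743
Scale to base peak (0.430533) = 100: 91.70 : 100.00 : 36.22 : 4.35

91.70 : 100.00 : 36.22 : 4.35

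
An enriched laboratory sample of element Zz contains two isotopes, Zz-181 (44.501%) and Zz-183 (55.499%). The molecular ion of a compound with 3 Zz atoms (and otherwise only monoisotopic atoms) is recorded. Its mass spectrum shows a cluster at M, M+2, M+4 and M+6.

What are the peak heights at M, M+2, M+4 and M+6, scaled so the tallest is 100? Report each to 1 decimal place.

21.4 : 80.2 : 100.0 : 41.6

Each Zz atom is independently Zz-181 (p = 0.44501) or Zz-183 (q = 0.55499); the cluster is the binomial expansion (p + q)^3.
P(M) = 0.44501^3 = 0.088127
P(M+2) = 3 × 0.44501^2 × 0.55499^1 = 0.329721
P(M+4) = 3 × 0.44501^1 × 0.55499^2 = 0.411208
P(M+6) = 0.55499^3 = 0.170945
The M+4 peak is largest (0.411208); scaling to 100 gives 21.4 : 80.2 : 100.0 : 41.6.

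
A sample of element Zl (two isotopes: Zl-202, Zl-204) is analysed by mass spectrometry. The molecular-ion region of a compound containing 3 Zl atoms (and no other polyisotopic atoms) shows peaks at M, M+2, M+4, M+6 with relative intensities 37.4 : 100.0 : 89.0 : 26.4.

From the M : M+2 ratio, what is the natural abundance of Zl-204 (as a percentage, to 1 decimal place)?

Write p for the Zl-202 fraction. I(M+2)/I(M) = [C(3,1)·p^2·(1−p)] / p^3 = 3·(1−p)/p = 100.0/37.4 = 2.6738
(1−p)/p = 2.6738/3 = 0.8913  ⇒  p = 1/(1 + 0.8913) = 0.5287
Zl-202: 52.9%, Zl-204: 47.1%.

47.1%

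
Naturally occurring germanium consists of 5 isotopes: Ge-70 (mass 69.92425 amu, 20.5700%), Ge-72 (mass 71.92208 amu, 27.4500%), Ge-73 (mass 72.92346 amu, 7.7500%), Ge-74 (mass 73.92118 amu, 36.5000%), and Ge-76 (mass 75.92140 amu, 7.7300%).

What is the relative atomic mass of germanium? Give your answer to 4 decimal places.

The abundance-weighted mean is 0.205700 × 69.92425 + 0.274500 × 71.92208 + 0.077500 × 72.92346 + 0.365000 × 73.92118 + 0.077300 × 75.92140
= 14.383418 + 19.742611 + 5.651568 + 26.981231 + 5.868724 = 72.627552 amu

72.6276 amu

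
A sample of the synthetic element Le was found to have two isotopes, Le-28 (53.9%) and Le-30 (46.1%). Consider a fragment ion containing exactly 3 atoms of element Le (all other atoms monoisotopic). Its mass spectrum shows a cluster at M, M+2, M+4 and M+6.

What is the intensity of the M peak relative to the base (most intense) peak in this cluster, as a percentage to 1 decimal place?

Binomial terms of (0.539 + 0.461)^3: M 0.1566, M+2 0.4018, M+4 0.3436, M+6 0.0980 → M+2 is the base peak.
P(M+2) = C(3,1) × 0.539^2 × 0.461^1 = 3 × 0.290521 × 0.4610 = 0.401791 (base)
P(M) = C(3,0) × 0.539^3 × 0.461^0 = 1 × 0.15659082 × 1.0000 = 0.156591
Relative intensity = 0.156591 / 0.401791 × 100 = 39.0

39.0%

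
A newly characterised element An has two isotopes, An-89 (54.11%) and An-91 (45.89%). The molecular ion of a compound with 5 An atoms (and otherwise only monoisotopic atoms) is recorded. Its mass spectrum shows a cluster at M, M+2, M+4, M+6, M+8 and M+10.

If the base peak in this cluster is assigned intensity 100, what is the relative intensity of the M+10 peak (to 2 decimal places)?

(0.5411 + 0.4589)^5 gives M 0.0464, M+2 0.1967, M+4 0.3336, M+6 0.2829, M+8 0.1200, M+10 0.0204; the largest is M+4.
P(M+4) = C(5,2) × 0.5411^3 × 0.4589^2 = 10 × 0.15842824 × 0.21058921 = 0.333633 (base)
P(M+10) = C(5,5) × 0.5411^0 × 0.4589^5 = 1 × 1.0000 × 0.02035121 = 0.020351
Relative intensity = 0.020351 / 0.333633 × 100 = 6.10

6.10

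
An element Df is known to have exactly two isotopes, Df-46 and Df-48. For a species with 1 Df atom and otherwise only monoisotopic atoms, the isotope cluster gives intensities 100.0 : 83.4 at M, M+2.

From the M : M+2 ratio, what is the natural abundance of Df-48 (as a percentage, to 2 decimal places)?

45.47%

Write p for the Df-46 fraction. I(M+2)/I(M) = [C(1,1)·p^0·(1−p)] / p^1 = 1·(1−p)/p = 83.4/100.0 = 0.8340
(1−p)/p = 0.8340/1 = 0.8340  ⇒  p = 1/(1 + 0.8340) = 0.5453
Df-46: 54.53%, Df-48: 45.47%.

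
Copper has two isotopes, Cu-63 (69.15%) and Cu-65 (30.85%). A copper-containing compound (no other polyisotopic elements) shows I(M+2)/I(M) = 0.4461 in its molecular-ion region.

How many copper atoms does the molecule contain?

The M+2/M ratio from n Cu atoms is n · q/p = n · 0.3085/0.6915.
n = 0.4461 × 0.6915/0.3085 = 1.00 ≈ 1

1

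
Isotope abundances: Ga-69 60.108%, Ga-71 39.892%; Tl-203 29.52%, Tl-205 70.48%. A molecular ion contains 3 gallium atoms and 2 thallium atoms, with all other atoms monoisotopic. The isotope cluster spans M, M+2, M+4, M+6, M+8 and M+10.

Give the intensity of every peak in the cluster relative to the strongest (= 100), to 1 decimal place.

5.6 : 37.7 : 92.1 : 100.0 : 49.7 : 9.3

Gallium pattern (n=3): 0.2171685 : 0.432386 : 0.2869625 : 0.063483
Thallium pattern (n=2): 0.08714304 : 0.41611392 : 0.49674304
Convolve the two distributions (both contribute in 2-u steps):
  M: 0.2171685×0.08714304 = 0.018925
  M+2: 0.2171685×0.41611392 + 0.432386×0.08714304 = 0.128046
  M+4: 0.2171685×0.49674304 + 0.432386×0.41611392 + 0.2869625×0.08714304 = 0.312806
  M+6: 0.432386×0.49674304 + 0.2869625×0.41611392 + 0.063483×0.08714304 = 0.339726
  M+8: 0.2869625×0.49674304 + 0.063483×0.41611392 = 0.168963
  M+10: 0.063483×0.49674304 = 0.031535
Scale to base peak (0.339726) = 100: 5.6 : 37.7 : 92.1 : 100.0 : 49.7 : 9.3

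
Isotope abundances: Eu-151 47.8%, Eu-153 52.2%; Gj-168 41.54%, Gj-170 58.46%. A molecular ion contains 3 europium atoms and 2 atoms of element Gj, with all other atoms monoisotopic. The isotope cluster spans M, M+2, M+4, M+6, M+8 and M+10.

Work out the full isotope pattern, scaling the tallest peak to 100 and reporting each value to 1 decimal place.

Europium pattern (n=3): 0.10921535 : 0.35780594 : 0.39074206 : 0.14223665
Element Gj pattern (n=2): 0.17255716 : 0.48568568 : 0.34175716
Convolve the two distributions (both contribute in 2-u steps):
  M: 0.10921535×0.17255716 = 0.018846
  M+2: 0.10921535×0.48568568 + 0.35780594×0.17255716 = 0.114786
  M+4: 0.10921535×0.34175716 + 0.35780594×0.48568568 + 0.39074206×0.17255716 = 0.278532
  M+6: 0.35780594×0.34175716 + 0.39074206×0.48568568 + 0.14223665×0.17255716 = 0.336605
  M+8: 0.39074206×0.34175716 + 0.14223665×0.48568568 = 0.202621
  M+10: 0.14223665×0.34175716 = 0.048610
Scale to base peak (0.336605) = 100: 5.6 : 34.1 : 82.7 : 100.0 : 60.2 : 14.4

5.6 : 34.1 : 82.7 : 100.0 : 60.2 : 14.4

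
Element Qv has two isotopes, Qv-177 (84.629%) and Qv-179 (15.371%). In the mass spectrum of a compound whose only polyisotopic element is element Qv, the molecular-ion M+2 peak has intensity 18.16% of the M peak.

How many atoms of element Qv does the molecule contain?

The M+2/M ratio from n Qv atoms is n · q/p = n · 0.15371/0.84629.
n = 0.1816 × 0.84629/0.15371 = 1.00 ≈ 1

1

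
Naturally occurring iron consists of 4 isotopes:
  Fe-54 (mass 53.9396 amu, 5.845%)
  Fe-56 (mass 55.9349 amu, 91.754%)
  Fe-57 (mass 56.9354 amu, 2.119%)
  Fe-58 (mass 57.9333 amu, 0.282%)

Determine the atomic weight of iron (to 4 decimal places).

The abundance-weighted mean is 0.05845 × 53.9396 + 0.91754 × 55.9349 + 0.02119 × 56.9354 + 0.00282 × 57.9333
= 3.15277 + 51.32251 + 1.20646 + 0.16337 = 55.84511 amu

55.8451 amu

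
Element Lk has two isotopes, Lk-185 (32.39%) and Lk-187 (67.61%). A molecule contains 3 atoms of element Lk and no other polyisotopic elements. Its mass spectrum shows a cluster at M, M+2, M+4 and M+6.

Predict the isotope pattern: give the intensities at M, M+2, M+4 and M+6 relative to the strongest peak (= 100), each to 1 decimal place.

7.7 : 47.9 : 100.0 : 69.6

Each Lk atom is independently Lk-185 (p = 0.3239) or Lk-187 (q = 0.6761); the cluster is the binomial expansion (p + q)^3.
P(M) = 0.3239^3 = 0.033981
P(M+2) = 3 × 0.3239^2 × 0.6761^1 = 0.212791
P(M+4) = 3 × 0.3239^1 × 0.6761^2 = 0.444175
P(M+6) = 0.6761^3 = 0.309053
The M+4 peak is largest (0.444175); scaling to 100 gives 7.7 : 47.9 : 100.0 : 69.6.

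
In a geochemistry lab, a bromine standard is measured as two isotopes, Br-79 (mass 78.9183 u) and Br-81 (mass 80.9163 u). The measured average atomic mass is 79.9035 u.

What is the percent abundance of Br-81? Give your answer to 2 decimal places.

49.31%

Let x be the fractional abundance of Br-79; then Br-81 has abundance 1 − x.
78.9183·x + 80.9163·(1 − x) = 79.9035
(78.9183 − 80.9163)·x = 79.9035 − 80.9163
x = -1.0128 / -1.9980 = 0.50691 → 50.69% Br-79, 49.31% Br-81.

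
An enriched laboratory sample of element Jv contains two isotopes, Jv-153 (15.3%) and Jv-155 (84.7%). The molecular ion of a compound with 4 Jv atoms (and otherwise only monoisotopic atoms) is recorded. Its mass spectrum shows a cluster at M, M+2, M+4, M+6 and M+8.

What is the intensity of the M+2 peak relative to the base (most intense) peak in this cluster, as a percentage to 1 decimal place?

Binomial terms of (0.153 + 0.847)^4: M 0.0005, M+2 0.0121, M+4 0.1008, M+6 0.3719, M+8 0.5147 → M+8 is the base peak.
P(M+8) = C(4,4) × 0.153^0 × 0.847^4 = 1 × 1.0000 × 0.51467567 = 0.514676 (base)
P(M+2) = C(4,1) × 0.153^3 × 0.847^1 = 4 × 0.00358158 × 0.8470 = 0.012134
Relative intensity = 0.012134 / 0.514676 × 100 = 2.4

2.4%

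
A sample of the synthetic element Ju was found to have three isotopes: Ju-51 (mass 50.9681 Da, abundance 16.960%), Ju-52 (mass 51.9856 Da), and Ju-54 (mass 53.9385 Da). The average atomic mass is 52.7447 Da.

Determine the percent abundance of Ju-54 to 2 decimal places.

47.71%

The remaining 83.040% is split between Ju-52 (fraction x) and Ju-54 (fraction 0.83040 − x).
Substituting: 51.9856x + 53.9385(0.83040 − x) = 44.10051024
(51.9856 − 53.9385)x = -0.69002016  ⇒  x = 0.35333, y = 0.47707
Ju-52: 35.33%, Ju-54: 47.71%.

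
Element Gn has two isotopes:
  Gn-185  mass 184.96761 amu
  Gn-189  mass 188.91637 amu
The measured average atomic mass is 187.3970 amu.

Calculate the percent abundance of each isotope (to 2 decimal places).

Gn-185: 38.48%, Gn-189: 61.52%

With x = fraction of Gn-185 (so Gn-189 is 1 − x):
184.96761·x + 188.91637·(1 − x) = 187.3970
(184.96761 − 188.91637)·x = 187.3970 − 188.91637
x = -1.51937 / -3.94876 = 0.38477 → 38.48% Gn-185, 61.52% Gn-189.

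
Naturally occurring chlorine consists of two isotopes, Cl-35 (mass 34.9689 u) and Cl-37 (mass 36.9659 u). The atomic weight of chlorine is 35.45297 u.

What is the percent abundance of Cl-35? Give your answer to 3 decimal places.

Let x be the fractional abundance of Cl-35; then Cl-37 has abundance 1 − x.
34.9689·x + 36.9659·(1 − x) = 35.45297
(34.9689 − 36.9659)·x = 35.45297 − 36.9659
x = -1.51293 / -1.9970 = 0.75760 → 75.760% Cl-35, 24.240% Cl-37.

75.760%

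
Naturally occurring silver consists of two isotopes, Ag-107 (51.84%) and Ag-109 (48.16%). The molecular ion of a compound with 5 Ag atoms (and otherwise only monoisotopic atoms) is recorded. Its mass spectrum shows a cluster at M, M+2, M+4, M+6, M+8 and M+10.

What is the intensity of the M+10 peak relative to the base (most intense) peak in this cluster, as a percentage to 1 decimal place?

(0.5184 + 0.4816)^5 gives M 0.0374, M+2 0.1739, M+4 0.3231, M+6 0.3002, M+8 0.1394, M+10 0.0259; the largest is M+4.
P(M+4) = C(5,2) × 0.5184^3 × 0.4816^2 = 10 × 0.13931407 × 0.23193856 = 0.323123 (base)
P(M+10) = C(5,5) × 0.5184^0 × 0.4816^5 = 1 × 1.0000 × 0.02590791 = 0.025908
Relative intensity = 0.025908 / 0.323123 × 100 = 8.0

8.0%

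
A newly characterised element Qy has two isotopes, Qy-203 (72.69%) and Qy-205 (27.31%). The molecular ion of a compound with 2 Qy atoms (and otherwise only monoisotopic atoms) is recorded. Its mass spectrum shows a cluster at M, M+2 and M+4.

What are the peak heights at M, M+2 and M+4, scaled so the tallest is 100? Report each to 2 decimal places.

100.00 : 75.14 : 14.12

Each Qy atom is independently Qy-203 (p = 0.7269) or Qy-205 (q = 0.2731); the cluster is the binomial expansion (p + q)^2.
P(M) = 0.7269^2 = 0.528384
P(M+2) = 2 × 0.7269^1 × 0.2731^1 = 0.397033
P(M+4) = 0.2731^2 = 0.074584
The M peak is largest (0.528384); scaling to 100 gives 100.00 : 75.14 : 14.12.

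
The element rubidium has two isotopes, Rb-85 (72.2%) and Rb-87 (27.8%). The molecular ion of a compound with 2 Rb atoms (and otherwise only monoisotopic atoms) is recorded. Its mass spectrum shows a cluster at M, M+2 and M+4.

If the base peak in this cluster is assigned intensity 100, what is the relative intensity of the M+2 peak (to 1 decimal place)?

Binomial terms of (0.722 + 0.278)^2: M 0.5213, M+2 0.4014, M+4 0.0773 → M is the base peak.
P(M) = C(2,0) × 0.722^2 × 0.278^0 = 1 × 0.521284 × 1.0000 = 0.521284 (base)
P(M+2) = C(2,1) × 0.722^1 × 0.278^1 = 2 × 0.7220 × 0.2780 = 0.401432
Relative intensity = 0.401432 / 0.521284 × 100 = 77.0

77.0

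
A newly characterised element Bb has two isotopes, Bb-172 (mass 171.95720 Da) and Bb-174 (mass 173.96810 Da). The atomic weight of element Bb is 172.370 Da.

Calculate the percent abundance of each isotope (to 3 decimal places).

Writing the weighted mean with unknown fraction x of Bb-172:
171.95720·x + 173.96810·(1 − x) = 172.370
(171.95720 − 173.96810)·x = 172.370 − 173.96810
x = -1.59810 / -2.01090 = 0.79472 → 79.472% Bb-172, 20.528% Bb-174.

Bb-172: 79.472%, Bb-174: 20.528%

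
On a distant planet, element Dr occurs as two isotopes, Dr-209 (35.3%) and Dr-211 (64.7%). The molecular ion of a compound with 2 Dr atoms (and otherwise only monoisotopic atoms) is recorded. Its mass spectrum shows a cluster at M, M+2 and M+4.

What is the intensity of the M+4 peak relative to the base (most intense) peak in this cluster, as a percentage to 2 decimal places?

91.64%

Term probabilities: M 0.1246, M+2 0.4568, M+4 0.4186. Base peak = M+2.
P(M+2) = C(2,1) × 0.353^1 × 0.647^1 = 2 × 0.3530 × 0.6470 = 0.456782 (base)
P(M+4) = C(2,2) × 0.353^0 × 0.647^2 = 1 × 1.0000 × 0.418609 = 0.418609
Relative intensity = 0.418609 / 0.456782 × 100 = 91.64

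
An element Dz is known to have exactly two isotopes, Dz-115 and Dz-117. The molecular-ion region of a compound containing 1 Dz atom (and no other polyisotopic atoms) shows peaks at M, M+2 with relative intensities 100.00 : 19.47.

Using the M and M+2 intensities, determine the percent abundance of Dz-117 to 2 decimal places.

16.30%

Write p for the Dz-115 fraction. I(M+2)/I(M) = [C(1,1)·p^0·(1−p)] / p^1 = 1·(1−p)/p = 19.47/100.00 = 0.1947
(1−p)/p = 0.1947/1 = 0.1947  ⇒  p = 1/(1 + 0.1947) = 0.8370
Dz-115: 83.70%, Dz-117: 16.30%.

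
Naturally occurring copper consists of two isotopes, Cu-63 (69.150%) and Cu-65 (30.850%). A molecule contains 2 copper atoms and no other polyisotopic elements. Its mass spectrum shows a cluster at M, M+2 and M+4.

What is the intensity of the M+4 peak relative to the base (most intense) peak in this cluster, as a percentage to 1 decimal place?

(0.69150 + 0.30850)^2 gives M 0.4782, M+2 0.4267, M+4 0.0952; the largest is M.
P(M) = C(2,0) × 0.69150^2 × 0.30850^0 = 1 × 0.47817225 × 1.0000 = 0.478172 (base)
P(M+4) = C(2,2) × 0.69150^0 × 0.30850^2 = 1 × 1.0000 × 0.09517225 = 0.095172
Relative intensity = 0.095172 / 0.478172 × 100 = 19.9

19.9%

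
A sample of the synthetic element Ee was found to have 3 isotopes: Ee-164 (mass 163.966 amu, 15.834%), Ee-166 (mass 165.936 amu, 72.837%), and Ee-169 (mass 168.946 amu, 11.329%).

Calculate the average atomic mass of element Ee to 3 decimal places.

Weight each isotope mass by its fractional abundance: 0.15834 × 163.966 + 0.72837 × 165.936 + 0.11329 × 168.946
= 25.9624 + 120.8628 + 19.1399 = 165.9651 amu

165.965 amu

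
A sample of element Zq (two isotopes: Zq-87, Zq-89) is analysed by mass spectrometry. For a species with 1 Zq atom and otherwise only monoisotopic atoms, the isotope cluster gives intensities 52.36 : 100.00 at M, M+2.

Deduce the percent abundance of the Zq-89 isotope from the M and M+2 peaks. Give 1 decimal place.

Write p for the Zq-87 fraction. I(M+2)/I(M) = [C(1,1)·p^0·(1−p)] / p^1 = 1·(1−p)/p = 100.00/52.36 = 1.9099
(1−p)/p = 1.9099/1 = 1.9099  ⇒  p = 1/(1 + 1.9099) = 0.3437
Zq-87: 34.4%, Zq-89: 65.6%.

65.6%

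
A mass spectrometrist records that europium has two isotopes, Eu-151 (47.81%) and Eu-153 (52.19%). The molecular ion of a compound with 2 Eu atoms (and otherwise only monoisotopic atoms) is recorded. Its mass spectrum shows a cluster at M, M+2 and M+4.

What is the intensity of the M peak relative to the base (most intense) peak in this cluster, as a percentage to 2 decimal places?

45.80%

Term probabilities: M 0.2286, M+2 0.4990, M+4 0.2724. Base peak = M+2.
P(M+2) = C(2,1) × 0.4781^1 × 0.5219^1 = 2 × 0.4781 × 0.5219 = 0.499041 (base)
P(M) = C(2,0) × 0.4781^2 × 0.5219^0 = 1 × 0.22857961 × 1.0000 = 0.228580
Relative intensity = 0.228580 / 0.499041 × 100 = 45.80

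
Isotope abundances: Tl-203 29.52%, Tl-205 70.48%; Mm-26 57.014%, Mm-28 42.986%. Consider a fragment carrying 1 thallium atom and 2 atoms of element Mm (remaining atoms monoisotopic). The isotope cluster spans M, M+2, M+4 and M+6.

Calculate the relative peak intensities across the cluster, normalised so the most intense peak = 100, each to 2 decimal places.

Thallium pattern (n=1): 0.2952 : 0.7048
Element Mm pattern (n=2): 0.32505962 : 0.49016076 : 0.18477962
Convolve the two distributions (both contribute in 2-u steps):
  M: 0.2952×0.32505962 = 0.095958
  M+2: 0.2952×0.49016076 + 0.7048×0.32505962 = 0.373797
  M+4: 0.2952×0.18477962 + 0.7048×0.49016076 = 0.400012
  M+6: 0.7048×0.18477962 = 0.130233
Scale to base peak (0.400012) = 100: 23.99 : 93.45 : 100.00 : 32.56

23.99 : 93.45 : 100.00 : 32.56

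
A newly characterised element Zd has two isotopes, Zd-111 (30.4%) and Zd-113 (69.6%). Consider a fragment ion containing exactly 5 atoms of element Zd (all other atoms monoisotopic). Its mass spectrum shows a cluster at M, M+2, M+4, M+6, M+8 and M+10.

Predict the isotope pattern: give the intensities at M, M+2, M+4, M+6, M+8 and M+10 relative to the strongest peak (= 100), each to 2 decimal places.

0.73 : 8.33 : 38.16 : 87.36 : 100.00 : 45.79

Each Zd atom is independently Zd-111 (p = 0.304) or Zd-113 (q = 0.696); the cluster is the binomial expansion (p + q)^5.
P(M) = 0.304^5 = 0.002596
P(M+2) = 5 × 0.304^4 × 0.696^1 = 0.029722
P(M+4) = 10 × 0.304^3 × 0.696^2 = 0.136094
P(M+6) = 10 × 0.304^2 × 0.696^3 = 0.311584
P(M+8) = 5 × 0.304^1 × 0.696^4 = 0.356681
P(M+10) = 0.696^5 = 0.163323
The M+8 peak is largest (0.356681); scaling to 100 gives 0.73 : 8.33 : 38.16 : 87.36 : 100.00 : 45.79.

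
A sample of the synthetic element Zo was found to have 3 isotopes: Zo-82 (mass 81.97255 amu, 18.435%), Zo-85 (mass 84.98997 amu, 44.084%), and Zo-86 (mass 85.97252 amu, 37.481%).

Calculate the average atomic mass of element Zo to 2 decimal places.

Ar = Σ fᵢ·mᵢ = 0.18435 × 81.97255 + 0.44084 × 84.98997 + 0.37481 × 85.97252
= 15.111640 + 37.466978 + 32.223360 = 84.801978 amu

84.80 amu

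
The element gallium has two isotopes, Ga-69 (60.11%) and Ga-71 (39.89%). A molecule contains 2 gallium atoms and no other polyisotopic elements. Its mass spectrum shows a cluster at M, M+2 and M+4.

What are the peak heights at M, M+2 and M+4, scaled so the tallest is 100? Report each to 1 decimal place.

75.3 : 100.0 : 33.2

The 2 Ga atoms are independent, so intensities follow the terms of (0.6011 + 0.3989)^2.
P(M) = 0.6011^2 = 0.361321
P(M+2) = 2 × 0.6011^1 × 0.3989^1 = 0.479558
P(M+4) = 0.3989^2 = 0.159121
The M+2 peak is largest (0.479558); scaling to 100 gives 75.3 : 100.0 : 33.2.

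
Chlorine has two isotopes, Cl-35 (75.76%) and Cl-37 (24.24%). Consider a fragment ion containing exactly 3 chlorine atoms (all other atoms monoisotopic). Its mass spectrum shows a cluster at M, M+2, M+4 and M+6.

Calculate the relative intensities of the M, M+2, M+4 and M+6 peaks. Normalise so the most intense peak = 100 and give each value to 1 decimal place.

The 3 Cl atoms are independent, so intensities follow the terms of (0.7576 + 0.2424)^3.
P(M) = 0.7576^3 = 0.434830
P(M+2) = 3 × 0.7576^2 × 0.2424^1 = 0.417382
P(M+4) = 3 × 0.7576^1 × 0.2424^2 = 0.133545
P(M+6) = 0.2424^3 = 0.014243
The M peak is largest (0.434830); scaling to 100 gives 100.0 : 96.0 : 30.7 : 3.3.

100.0 : 96.0 : 30.7 : 3.3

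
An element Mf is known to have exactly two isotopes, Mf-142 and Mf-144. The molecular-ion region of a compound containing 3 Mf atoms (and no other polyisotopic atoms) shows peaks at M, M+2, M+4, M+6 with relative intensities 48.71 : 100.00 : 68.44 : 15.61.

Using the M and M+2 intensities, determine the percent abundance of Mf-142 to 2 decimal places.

59.37%

Let p = fractional abundance of Mf-142. I(M+2)/I(M) = [C(3,1)·p^2·(1−p)] / p^3 = 3·(1−p)/p = 100.00/48.71 = 2.0530
(1−p)/p = 2.0530/3 = 0.6843  ⇒  p = 1/(1 + 0.6843) = 0.5937
Mf-142: 59.37%, Mf-144: 40.63%.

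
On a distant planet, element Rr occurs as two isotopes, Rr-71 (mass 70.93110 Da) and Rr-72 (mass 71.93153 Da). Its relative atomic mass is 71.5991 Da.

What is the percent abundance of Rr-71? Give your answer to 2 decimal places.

Writing the weighted mean with unknown fraction x of Rr-71:
70.93110·x + 71.93153·(1 − x) = 71.5991
(70.93110 − 71.93153)·x = 71.5991 − 71.93153
x = -0.33243 / -1.00043 = 0.33229 → 33.23% Rr-71, 66.77% Rr-72.

33.23%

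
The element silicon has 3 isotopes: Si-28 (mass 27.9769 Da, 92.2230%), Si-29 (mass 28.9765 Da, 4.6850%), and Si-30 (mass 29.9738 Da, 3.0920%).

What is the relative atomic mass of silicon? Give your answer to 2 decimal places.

28.09 Da

Weight each isotope mass by its fractional abundance: 0.922230 × 27.9769 + 0.046850 × 28.9765 + 0.030920 × 29.9738
= 25.80114 + 1.35755 + 0.92679 = 28.08548 Da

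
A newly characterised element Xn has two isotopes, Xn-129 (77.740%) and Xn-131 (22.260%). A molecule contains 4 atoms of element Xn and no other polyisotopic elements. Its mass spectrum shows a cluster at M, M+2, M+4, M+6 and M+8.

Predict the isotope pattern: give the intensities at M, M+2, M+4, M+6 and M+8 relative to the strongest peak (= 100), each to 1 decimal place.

Expanding (0.77740 + 0.22260)^4:
P(M) = 0.77740^4 = 0.365240
P(M+2) = 4 × 0.77740^3 × 0.22260^1 = 0.418330
P(M+4) = 6 × 0.77740^2 × 0.22260^2 = 0.179676
P(M+6) = 4 × 0.77740^1 × 0.22260^3 = 0.034299
P(M+8) = 0.22260^4 = 0.002455
The M+2 peak is largest (0.418330); scaling to 100 gives 87.3 : 100.0 : 43.0 : 8.2 : 0.6.

87.3 : 100.0 : 43.0 : 8.2 : 0.6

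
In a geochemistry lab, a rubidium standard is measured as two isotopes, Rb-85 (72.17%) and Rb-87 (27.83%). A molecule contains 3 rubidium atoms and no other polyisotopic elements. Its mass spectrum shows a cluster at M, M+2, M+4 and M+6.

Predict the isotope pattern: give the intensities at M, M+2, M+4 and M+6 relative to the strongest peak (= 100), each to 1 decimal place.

Expanding (0.7217 + 0.2783)^3:
P(M) = 0.7217^3 = 0.375898
P(M+2) = 3 × 0.7217^2 × 0.2783^1 = 0.434858
P(M+4) = 3 × 0.7217^1 × 0.2783^2 = 0.167689
P(M+6) = 0.2783^3 = 0.021555
The M+2 peak is largest (0.434858); scaling to 100 gives 86.4 : 100.0 : 38.6 : 5.0.

86.4 : 100.0 : 38.6 : 5.0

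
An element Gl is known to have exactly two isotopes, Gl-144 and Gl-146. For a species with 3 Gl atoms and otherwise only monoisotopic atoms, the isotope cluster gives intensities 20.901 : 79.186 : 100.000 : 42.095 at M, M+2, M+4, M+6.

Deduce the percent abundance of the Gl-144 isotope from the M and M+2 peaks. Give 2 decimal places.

44.19%

If p is the fraction of Gl that is Gl-144, then I(M+2)/I(M) = [C(3,1)·p^2·(1−p)] / p^3 = 3·(1−p)/p = 79.186/20.901 = 3.7886
(1−p)/p = 3.7886/3 = 1.2629  ⇒  p = 1/(1 + 1.2629) = 0.4419
Gl-144: 44.19%, Gl-146: 55.81%.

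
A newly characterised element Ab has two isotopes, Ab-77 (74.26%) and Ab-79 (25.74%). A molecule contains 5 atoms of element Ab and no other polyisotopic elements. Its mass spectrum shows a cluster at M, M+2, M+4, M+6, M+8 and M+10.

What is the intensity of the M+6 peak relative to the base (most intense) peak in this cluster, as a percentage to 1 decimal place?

(0.7426 + 0.2574)^5 gives M 0.2258, M+2 0.3914, M+4 0.2713, M+6 0.0940, M+8 0.0163, M+10 0.0011; the largest is M+2.
P(M+2) = C(5,1) × 0.7426^4 × 0.2574^1 = 5 × 0.30410235 × 0.2574 = 0.391380 (base)
P(M+6) = C(5,3) × 0.7426^2 × 0.2574^3 = 10 × 0.55145476 × 0.01705398 = 0.094045
Relative intensity = 0.094045 / 0.391380 × 100 = 24.0

24.0%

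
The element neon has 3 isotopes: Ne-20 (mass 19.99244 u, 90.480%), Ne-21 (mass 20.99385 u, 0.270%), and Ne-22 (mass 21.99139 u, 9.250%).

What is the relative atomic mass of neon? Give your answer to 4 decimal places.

20.1800 u

Weight each isotope mass by its fractional abundance: 0.90480 × 19.99244 + 0.00270 × 20.99385 + 0.09250 × 21.99139
= 18.089160 + 0.056683 + 2.034204 = 20.180047 u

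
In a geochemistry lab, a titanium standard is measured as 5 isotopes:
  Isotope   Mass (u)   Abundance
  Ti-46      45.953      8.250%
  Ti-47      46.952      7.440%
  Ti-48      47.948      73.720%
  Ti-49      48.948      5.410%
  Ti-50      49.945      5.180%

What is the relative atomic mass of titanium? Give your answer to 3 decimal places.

47.867 u

Weight each isotope mass by its fractional abundance: 0.08250 × 45.953 + 0.07440 × 46.952 + 0.73720 × 47.948 + 0.05410 × 48.948 + 0.05180 × 49.945
= 3.7911 + 3.4932 + 35.3473 + 2.6481 + 2.5872 = 47.8669 u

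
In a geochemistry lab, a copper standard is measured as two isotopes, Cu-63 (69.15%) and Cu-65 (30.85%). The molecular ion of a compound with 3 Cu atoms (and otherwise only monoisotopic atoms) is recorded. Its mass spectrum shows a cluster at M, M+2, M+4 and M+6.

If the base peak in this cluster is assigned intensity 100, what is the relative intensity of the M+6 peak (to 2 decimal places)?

Term probabilities: M 0.3307, M+2 0.4425, M+4 0.1974, M+6 0.0294. Base peak = M+2.
P(M+2) = C(3,1) × 0.6915^2 × 0.3085^1 = 3 × 0.47817225 × 0.3085 = 0.442548 (base)
P(M+6) = C(3,3) × 0.6915^0 × 0.3085^3 = 1 × 1.0000 × 0.02936064 = 0.029361
Relative intensity = 0.029361 / 0.442548 × 100 = 6.63

6.63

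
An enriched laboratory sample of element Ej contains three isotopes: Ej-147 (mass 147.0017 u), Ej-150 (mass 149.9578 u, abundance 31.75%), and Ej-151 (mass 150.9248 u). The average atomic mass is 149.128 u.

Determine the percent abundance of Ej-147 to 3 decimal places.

The remaining 68.25% is split between Ej-147 (fraction x) and Ej-151 (fraction 0.6825 − x).
Substituting: 147.0017x + 150.9248(0.6825 − x) = 101.5163985
(147.0017 − 150.9248)x = -1.4897775  ⇒  x = 0.37974, y = 0.30276
Ej-147: 37.974%, Ej-151: 30.276%.

37.974%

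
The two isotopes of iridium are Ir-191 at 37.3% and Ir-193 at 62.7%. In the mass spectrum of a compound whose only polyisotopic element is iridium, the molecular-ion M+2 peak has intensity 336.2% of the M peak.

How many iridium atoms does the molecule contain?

For n independent Ir atoms, I(M+2)/I(M) = n · (abundance Ir-193) / (abundance Ir-191) = n · 0.627/0.373.
n = 3.362 × 0.373/0.627 = 2.00 ≈ 2

2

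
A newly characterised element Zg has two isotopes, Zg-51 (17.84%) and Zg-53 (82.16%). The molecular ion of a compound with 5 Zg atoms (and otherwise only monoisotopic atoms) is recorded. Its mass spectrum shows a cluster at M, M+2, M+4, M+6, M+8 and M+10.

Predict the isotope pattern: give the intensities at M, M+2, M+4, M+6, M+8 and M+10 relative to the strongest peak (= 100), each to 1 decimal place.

The 5 Zg atoms are independent, so intensities follow the terms of (0.1784 + 0.8216)^5.
P(M) = 0.1784^5 = 0.000181
P(M+2) = 5 × 0.1784^4 × 0.8216^1 = 0.004161
P(M+4) = 10 × 0.1784^3 × 0.8216^2 = 0.038327
P(M+6) = 10 × 0.1784^2 × 0.8216^3 = 0.176511
P(M+8) = 5 × 0.1784^1 × 0.8216^4 = 0.406449
P(M+10) = 0.8216^5 = 0.374371
The M+8 peak is largest (0.406449); scaling to 100 gives 0.0 : 1.0 : 9.4 : 43.4 : 100.0 : 92.1.

0.0 : 1.0 : 9.4 : 43.4 : 100.0 : 92.1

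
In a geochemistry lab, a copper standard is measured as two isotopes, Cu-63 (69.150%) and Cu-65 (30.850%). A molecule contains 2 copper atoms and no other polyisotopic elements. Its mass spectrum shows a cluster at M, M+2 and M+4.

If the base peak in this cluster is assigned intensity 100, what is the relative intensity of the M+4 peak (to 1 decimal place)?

Binomial terms of (0.69150 + 0.30850)^2: M 0.4782, M+2 0.4267, M+4 0.0952 → M is the base peak.
P(M) = C(2,0) × 0.69150^2 × 0.30850^0 = 1 × 0.47817225 × 1.0000 = 0.478172 (base)
P(M+4) = C(2,2) × 0.69150^0 × 0.30850^2 = 1 × 1.0000 × 0.09517225 = 0.095172
Relative intensity = 0.095172 / 0.478172 × 100 = 19.9

19.9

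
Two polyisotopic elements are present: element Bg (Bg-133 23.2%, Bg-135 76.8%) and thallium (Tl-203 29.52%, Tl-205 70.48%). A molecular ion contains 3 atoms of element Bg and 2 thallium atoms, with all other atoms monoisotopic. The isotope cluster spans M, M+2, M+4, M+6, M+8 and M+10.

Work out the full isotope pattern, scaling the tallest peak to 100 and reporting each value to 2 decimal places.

0.28 : 4.08 : 23.85 : 69.29 : 100.00 : 57.34

Element Bg pattern (n=3): 0.01248717 : 0.1240105 : 0.4105175 : 0.45298483
Thallium pattern (n=2): 0.08714304 : 0.41611392 : 0.49674304
Convolve the two distributions (both contribute in 2-u steps):
  M: 0.01248717×0.08714304 = 0.001088
  M+2: 0.01248717×0.41611392 + 0.1240105×0.08714304 = 0.016003
  M+4: 0.01248717×0.49674304 + 0.1240105×0.41611392 + 0.4105175×0.08714304 = 0.093579
  M+6: 0.1240105×0.49674304 + 0.4105175×0.41611392 + 0.45298483×0.08714304 = 0.271898
  M+8: 0.4105175×0.49674304 + 0.45298483×0.41611392 = 0.392415
  M+10: 0.45298483×0.49674304 = 0.225017
Scale to base peak (0.392415) = 100: 0.28 : 4.08 : 23.85 : 69.29 : 100.00 : 57.34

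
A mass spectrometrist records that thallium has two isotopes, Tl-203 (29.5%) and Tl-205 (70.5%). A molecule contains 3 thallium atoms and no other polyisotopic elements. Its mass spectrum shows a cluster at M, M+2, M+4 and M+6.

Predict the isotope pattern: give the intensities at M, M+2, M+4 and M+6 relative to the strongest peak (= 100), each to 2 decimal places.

The 3 Tl atoms are independent, so intensities follow the terms of (0.295 + 0.705)^3.
P(M) = 0.295^3 = 0.025672
P(M+2) = 3 × 0.295^2 × 0.705^1 = 0.184058
P(M+4) = 3 × 0.295^1 × 0.705^2 = 0.439867
P(M+6) = 0.705^3 = 0.350403
The M+4 peak is largest (0.439867); scaling to 100 gives 5.84 : 41.84 : 100.00 : 79.66.

5.84 : 41.84 : 100.00 : 79.66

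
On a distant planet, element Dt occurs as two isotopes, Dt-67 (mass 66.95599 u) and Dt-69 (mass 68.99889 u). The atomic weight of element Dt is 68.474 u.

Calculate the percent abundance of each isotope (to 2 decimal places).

Dt-67: 25.69%, Dt-69: 74.31%

With x = fraction of Dt-67 (so Dt-69 is 1 − x):
66.95599·x + 68.99889·(1 − x) = 68.474
(66.95599 − 68.99889)·x = 68.474 − 68.99889
x = -0.52489 / -2.04290 = 0.25693 → 25.69% Dt-67, 74.31% Dt-69.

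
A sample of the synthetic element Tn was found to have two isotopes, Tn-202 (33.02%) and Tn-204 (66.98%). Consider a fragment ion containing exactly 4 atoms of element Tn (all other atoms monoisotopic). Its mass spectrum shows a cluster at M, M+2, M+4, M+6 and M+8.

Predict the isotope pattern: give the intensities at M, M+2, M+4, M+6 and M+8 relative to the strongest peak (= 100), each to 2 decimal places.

The 4 Tn atoms are independent, so intensities follow the terms of (0.3302 + 0.6698)^4.
P(M) = 0.3302^4 = 0.011888
P(M+2) = 4 × 0.3302^3 × 0.6698^1 = 0.096458
P(M+4) = 6 × 0.3302^2 × 0.6698^2 = 0.293492
P(M+6) = 4 × 0.3302^1 × 0.6698^3 = 0.396892
P(M+8) = 0.6698^4 = 0.201271
The M+6 peak is largest (0.396892); scaling to 100 gives 3.00 : 24.30 : 73.95 : 100.00 : 50.71.

3.00 : 24.30 : 73.95 : 100.00 : 50.71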